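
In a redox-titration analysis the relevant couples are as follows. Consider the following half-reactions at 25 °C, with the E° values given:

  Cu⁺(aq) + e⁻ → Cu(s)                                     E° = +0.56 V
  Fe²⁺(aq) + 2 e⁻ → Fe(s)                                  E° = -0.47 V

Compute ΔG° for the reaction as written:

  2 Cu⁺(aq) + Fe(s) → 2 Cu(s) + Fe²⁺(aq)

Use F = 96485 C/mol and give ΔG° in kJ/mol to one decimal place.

-198.8 kJ/mol

As written, Cu⁺/Cu is reduced (cathode) and Fe²⁺/Fe is oxidised (anode), so E°cell = (+0.56) − (-0.47) = +1.03 V.
Balancing electrons gives n = 2.
ΔG° = −nFE° = −(2)(96485)(+1.03) = -198,759 J = -198.8 kJ/mol.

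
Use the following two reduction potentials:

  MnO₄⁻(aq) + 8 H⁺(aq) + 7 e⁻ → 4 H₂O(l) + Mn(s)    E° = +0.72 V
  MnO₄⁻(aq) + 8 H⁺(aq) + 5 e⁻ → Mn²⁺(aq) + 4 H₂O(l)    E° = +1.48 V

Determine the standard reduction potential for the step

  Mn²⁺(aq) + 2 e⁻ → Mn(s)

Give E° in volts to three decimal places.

Sequential free energies add, so n₃E°₃ = n₁E°₁ + n₂E°₂.
With n₃ = 7, and the known step contributing 5×(+1.48) V, the unknown satisfies 2·E° = 7×(+0.72) − 5×(+1.48) = -2.360.
E° = -2.360 / 2 = -1.180 V.

-1.180 V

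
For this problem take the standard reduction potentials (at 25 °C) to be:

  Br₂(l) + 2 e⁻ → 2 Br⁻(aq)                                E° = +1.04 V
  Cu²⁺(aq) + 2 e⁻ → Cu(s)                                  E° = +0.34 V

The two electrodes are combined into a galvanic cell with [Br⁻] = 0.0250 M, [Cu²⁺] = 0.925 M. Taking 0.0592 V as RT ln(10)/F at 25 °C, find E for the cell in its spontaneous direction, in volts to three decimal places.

+0.796 V

Br₂/Br⁻ is the cathode (higher E°), Cu²⁺/Cu the anode: E°cell = +1.04 − (+0.34) = +0.70 V, n = 2.
Overall: Br₂(l) + Cu(s) → 2 Br⁻(aq) + Cu²⁺(aq)
Q = [Br⁻]^2·[Cu²⁺]; log Q = -3.238.
E = E° − (0.0592/n) log Q = +0.70 − (0.0592/2)(-3.238) = +0.796 V.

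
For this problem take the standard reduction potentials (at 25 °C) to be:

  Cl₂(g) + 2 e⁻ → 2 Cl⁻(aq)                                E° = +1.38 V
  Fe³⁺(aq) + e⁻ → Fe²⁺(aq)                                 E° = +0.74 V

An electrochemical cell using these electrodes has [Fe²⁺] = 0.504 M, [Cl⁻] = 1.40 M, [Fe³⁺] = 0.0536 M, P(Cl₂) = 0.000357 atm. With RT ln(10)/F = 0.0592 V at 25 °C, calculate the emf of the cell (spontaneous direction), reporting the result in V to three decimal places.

+0.587 V

Cl₂/Cl⁻ is the cathode (higher E°), Fe³⁺/Fe²⁺ the anode: E°cell = +1.38 − (+0.74) = +0.64 V, n = 2.
Overall: Cl₂(g) + 2 Fe²⁺(aq) → 2 Cl⁻(aq) + 2 Fe³⁺(aq)
Q = [Cl⁻]^2·[Fe³⁺]^2 / (P(Cl₂)·[Fe²⁺]^2); log Q = 1.793.
E = E° − (0.0592/n) log Q = +0.64 − (0.0592/2)(1.793) = +0.587 V.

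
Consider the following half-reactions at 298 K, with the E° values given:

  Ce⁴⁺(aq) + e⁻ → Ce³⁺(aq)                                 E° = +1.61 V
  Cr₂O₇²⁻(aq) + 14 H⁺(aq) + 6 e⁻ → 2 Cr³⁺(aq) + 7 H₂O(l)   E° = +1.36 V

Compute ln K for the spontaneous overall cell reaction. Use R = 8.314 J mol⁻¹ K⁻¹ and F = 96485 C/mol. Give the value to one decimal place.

Cathode: Ce⁴⁺/Ce³⁺; anode: Cr₂O₇²⁻/Cr³⁺. E°cell = (+1.61) − (+1.36) = +0.25 V, with n = 6.
ΔG° = −nFE° = −RT ln K, so ln K = nFE°/(RT) = (6)(96485)(+0.25) / ((8.314)(298)) = 58.415.

58.4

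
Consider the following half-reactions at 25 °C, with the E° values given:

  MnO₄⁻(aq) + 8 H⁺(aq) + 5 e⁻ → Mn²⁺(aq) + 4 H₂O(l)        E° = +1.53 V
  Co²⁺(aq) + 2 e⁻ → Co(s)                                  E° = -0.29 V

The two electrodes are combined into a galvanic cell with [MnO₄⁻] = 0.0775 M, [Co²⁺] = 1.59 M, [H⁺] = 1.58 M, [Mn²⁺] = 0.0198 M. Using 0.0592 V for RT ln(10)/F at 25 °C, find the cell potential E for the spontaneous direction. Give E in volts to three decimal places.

+1.840 V

MnO₄⁻/Mn²⁺ is the cathode (higher E°), Co²⁺/Co the anode: E°cell = +1.53 − (-0.29) = +1.82 V, n = 10.
Overall: 2 MnO₄⁻(aq) + 16 H⁺(aq) + 5 Co(s) → 2 Mn²⁺(aq) + 8 H₂O(l) + 5 Co²⁺(aq)
Q = [Mn²⁺]^2·[Co²⁺]^5 / ([MnO₄⁻]^2·[H⁺]^16); log Q = -3.357.
E = E° − (0.0592/n) log Q = +1.82 − (0.0592/10)(-3.357) = +1.840 V.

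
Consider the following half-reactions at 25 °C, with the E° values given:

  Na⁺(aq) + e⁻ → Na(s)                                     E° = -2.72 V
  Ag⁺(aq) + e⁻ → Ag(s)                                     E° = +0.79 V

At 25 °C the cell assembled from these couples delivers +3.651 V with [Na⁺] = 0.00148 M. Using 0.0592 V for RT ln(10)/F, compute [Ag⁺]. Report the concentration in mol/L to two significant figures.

0.36 M

Ag⁺/Ag is the cathode, Na⁺/Na the anode: E°cell = +3.51 V, n = 1.
Overall reaction: Ag⁺(aq) + Na(s) → Ag(s) + Na⁺(aq); Q = [Na⁺]^1/[Ag⁺]^1.
From E = E° − (0.0592/n) log Q: log Q = (E° − E)·n/0.0592 = (+3.51 − (+3.651))·1/0.0592 = -2.3818.
So 1·log[Ag⁺] = 1·log(0.00148) − log Q = -2.8297 − (-2.3818) = -0.4479; [Ag⁺] = 10^(-0.4479) ≈ 0.36 M.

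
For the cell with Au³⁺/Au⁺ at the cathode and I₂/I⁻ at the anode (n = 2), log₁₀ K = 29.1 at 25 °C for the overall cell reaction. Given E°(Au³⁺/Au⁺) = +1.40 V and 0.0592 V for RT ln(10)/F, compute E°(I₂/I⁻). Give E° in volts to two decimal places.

E°cell = (0.0592/n)·log K = (0.0592/2)(29.1) = +0.861 V.
Since Au³⁺/Au⁺ is the cathode and I₂/I⁻ the anode, E°cell = E°(Au³⁺/Au⁺) − E°(I₂/I⁻).
So E°(I₂/I⁻) = E°(Au³⁺/Au⁺) − E°cell = (+1.40) − (+0.861) = +0.54 V.

+0.54 V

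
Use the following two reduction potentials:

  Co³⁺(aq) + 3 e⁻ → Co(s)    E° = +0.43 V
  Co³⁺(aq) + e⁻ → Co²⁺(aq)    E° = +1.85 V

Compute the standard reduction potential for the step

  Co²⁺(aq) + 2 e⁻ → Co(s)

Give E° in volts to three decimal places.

Sequential free energies add, so n₃E°₃ = n₁E°₁ + n₂E°₂.
With n₃ = 3, and the known step contributing 1×(+1.85) V, the unknown satisfies 2·E° = 3×(+0.43) − 1×(+1.85) = -0.560.
E° = -0.560 / 2 = -0.280 V.

-0.280 V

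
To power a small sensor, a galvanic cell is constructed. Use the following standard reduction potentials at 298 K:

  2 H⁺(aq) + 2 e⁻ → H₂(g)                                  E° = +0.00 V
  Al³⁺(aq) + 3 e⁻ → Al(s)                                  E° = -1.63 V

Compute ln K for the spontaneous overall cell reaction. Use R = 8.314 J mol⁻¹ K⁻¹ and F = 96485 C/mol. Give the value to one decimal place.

Cathode: H⁺/H₂; anode: Al³⁺/Al. E°cell = (+0.00) − (-1.63) = +1.63 V, with n = 6.
ΔG° = −nFE° = −RT ln K, so ln K = nFE°/(RT) = (6)(96485)(+1.63) / ((8.314)(298)) = 380.866.

380.9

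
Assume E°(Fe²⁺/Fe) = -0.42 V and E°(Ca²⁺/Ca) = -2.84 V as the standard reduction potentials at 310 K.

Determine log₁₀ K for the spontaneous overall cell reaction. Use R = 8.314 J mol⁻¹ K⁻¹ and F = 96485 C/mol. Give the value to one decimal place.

78.7

Cathode: Fe²⁺/Fe; anode: Ca²⁺/Ca. E°cell = (-0.42) − (-2.84) = +2.42 V, with n = 2.
ΔG° = −nFE° = −RT ln K, so ln K = nFE°/(RT) = (2)(96485)(+2.42) / ((8.314)(310)) = 181.190.
log₁₀ K = 181.190 / ln 10 = 78.7.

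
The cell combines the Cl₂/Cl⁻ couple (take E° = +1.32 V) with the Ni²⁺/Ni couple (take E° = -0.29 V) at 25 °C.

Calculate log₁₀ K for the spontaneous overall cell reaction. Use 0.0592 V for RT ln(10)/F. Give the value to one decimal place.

Cathode: Cl₂/Cl⁻; anode: Ni²⁺/Ni. E°cell = +1.61 V, n = 2.
log K = nE°cell / 0.0592 = (2)(+1.61) / 0.0592 = 54.4.

54.4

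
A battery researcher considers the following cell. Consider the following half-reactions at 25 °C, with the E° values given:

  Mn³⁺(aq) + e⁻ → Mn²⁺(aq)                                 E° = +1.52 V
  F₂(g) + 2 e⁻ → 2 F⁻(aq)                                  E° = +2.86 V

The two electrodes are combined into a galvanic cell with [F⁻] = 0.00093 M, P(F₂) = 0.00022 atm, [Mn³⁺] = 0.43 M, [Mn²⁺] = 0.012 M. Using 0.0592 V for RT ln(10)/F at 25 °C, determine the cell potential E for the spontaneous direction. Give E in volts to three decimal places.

+1.319 V

F₂/F⁻ is the cathode (higher E°), Mn³⁺/Mn²⁺ the anode: E°cell = +2.86 − (+1.52) = +1.34 V, n = 2.
Overall: F₂(g) + 2 Mn²⁺(aq) → 2 F⁻(aq) + 2 Mn³⁺(aq)
Q = [F⁻]^2·[Mn³⁺]^2 / (P(F₂)·[Mn²⁺]^2); log Q = 0.703.
E = E° − (0.0592/n) log Q = +1.34 − (0.0592/2)(0.703) = +1.319 V.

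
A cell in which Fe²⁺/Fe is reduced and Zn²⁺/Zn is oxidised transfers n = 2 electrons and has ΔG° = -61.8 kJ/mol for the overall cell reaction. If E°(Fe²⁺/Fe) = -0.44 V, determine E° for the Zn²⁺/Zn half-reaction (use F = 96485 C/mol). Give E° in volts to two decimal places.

-0.76 V

E°cell = −ΔG°/(nF) = −(-61.8×10³)/((2)(96485)) = +0.320 V.
Since Fe²⁺/Fe is the cathode and Zn²⁺/Zn the anode, E°cell = E°(Fe²⁺/Fe) − E°(Zn²⁺/Zn).
So E°(Zn²⁺/Zn) = E°(Fe²⁺/Fe) − E°cell = (-0.44) − (+0.320) = -0.76 V.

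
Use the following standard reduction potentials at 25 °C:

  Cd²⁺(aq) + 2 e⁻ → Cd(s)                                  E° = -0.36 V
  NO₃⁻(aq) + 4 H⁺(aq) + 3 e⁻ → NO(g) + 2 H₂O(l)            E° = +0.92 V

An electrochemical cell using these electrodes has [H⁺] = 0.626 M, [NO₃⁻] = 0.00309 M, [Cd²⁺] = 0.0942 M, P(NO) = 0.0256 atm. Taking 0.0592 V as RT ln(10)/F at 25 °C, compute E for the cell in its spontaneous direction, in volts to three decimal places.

+1.276 V

NO₃⁻/NO is the cathode (higher E°), Cd²⁺/Cd the anode: E°cell = +0.92 − (-0.36) = +1.28 V, n = 6.
Overall: 2 NO₃⁻(aq) + 8 H⁺(aq) + 3 Cd(s) → 2 NO(g) + 4 H₂O(l) + 3 Cd²⁺(aq)
Q = P(NO)^2·[Cd²⁺]^3 / ([NO₃⁻]^2·[H⁺]^8); log Q = 0.386.
E = E° − (0.0592/n) log Q = +1.28 − (0.0592/6)(0.386) = +1.276 V.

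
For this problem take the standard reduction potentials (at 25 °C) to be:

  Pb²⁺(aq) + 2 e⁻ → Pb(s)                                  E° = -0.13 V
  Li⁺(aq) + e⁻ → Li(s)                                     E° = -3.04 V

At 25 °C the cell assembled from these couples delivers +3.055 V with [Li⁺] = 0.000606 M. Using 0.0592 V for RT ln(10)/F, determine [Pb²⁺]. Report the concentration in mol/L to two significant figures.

Pb²⁺/Pb is the cathode, Li⁺/Li the anode: E°cell = +2.91 V, n = 2.
Overall reaction: Pb²⁺(aq) + 2 Li(s) → Pb(s) + 2 Li⁺(aq); Q = [Li⁺]^2/[Pb²⁺]^1.
From E = E° − (0.0592/n) log Q: log Q = (E° − E)·n/0.0592 = (+2.91 − (+3.055))·2/0.0592 = -4.8986.
So 1·log[Pb²⁺] = 2·log(0.000606) − log Q = -6.4351 − (-4.8986) = -1.5365; [Pb²⁺] = 10^(-1.5365) ≈ 0.029 M.

0.029 M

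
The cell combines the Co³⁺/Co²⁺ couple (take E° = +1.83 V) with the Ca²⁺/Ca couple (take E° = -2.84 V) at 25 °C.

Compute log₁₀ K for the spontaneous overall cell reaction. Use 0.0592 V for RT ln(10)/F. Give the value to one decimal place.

Cathode: Co³⁺/Co²⁺; anode: Ca²⁺/Ca. E°cell = +4.67 V, n = 2.
log K = nE°cell / 0.0592 = (2)(+4.67) / 0.0592 = 157.8.

157.8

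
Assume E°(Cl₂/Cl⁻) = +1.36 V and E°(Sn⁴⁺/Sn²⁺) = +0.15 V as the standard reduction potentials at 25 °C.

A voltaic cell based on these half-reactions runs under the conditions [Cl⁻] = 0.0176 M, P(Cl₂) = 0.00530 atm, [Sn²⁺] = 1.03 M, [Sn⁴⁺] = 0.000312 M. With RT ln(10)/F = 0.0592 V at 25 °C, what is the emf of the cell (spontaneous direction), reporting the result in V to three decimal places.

+1.351 V

Cl₂/Cl⁻ is the cathode (higher E°), Sn⁴⁺/Sn²⁺ the anode: E°cell = +1.36 − (+0.15) = +1.21 V, n = 2.
Overall: Cl₂(g) + Sn²⁺(aq) → 2 Cl⁻(aq) + Sn⁴⁺(aq)
Q = [Cl⁻]^2·[Sn⁴⁺] / (P(Cl₂)·[Sn²⁺]); log Q = -4.752.
E = E° − (0.0592/n) log Q = +1.21 − (0.0592/2)(-4.752) = +1.351 V.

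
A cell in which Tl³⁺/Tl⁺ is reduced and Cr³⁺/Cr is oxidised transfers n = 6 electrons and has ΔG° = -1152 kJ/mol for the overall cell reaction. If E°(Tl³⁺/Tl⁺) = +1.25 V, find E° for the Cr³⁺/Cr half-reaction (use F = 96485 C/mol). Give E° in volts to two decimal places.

-0.74 V

E°cell = −ΔG°/(nF) = −(-1152×10³)/((6)(96485)) = +1.990 V.
Since Tl³⁺/Tl⁺ is the cathode and Cr³⁺/Cr the anode, E°cell = E°(Tl³⁺/Tl⁺) − E°(Cr³⁺/Cr).
So E°(Cr³⁺/Cr) = E°(Tl³⁺/Tl⁺) − E°cell = (+1.25) − (+1.990) = -0.74 V.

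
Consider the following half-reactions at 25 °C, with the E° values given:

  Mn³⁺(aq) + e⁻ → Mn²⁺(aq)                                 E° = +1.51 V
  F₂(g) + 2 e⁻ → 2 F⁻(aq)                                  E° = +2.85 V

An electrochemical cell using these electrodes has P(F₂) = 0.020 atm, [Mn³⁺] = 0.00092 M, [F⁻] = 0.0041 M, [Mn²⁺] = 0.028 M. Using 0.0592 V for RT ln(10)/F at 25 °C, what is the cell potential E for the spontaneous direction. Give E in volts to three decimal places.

F₂/F⁻ is the cathode (higher E°), Mn³⁺/Mn²⁺ the anode: E°cell = +2.85 − (+1.51) = +1.34 V, n = 2.
Overall: F₂(g) + 2 Mn²⁺(aq) → 2 F⁻(aq) + 2 Mn³⁺(aq)
Q = [F⁻]^2·[Mn³⁺]^2 / (P(F₂)·[Mn²⁺]^2); log Q = -6.042.
E = E° − (0.0592/n) log Q = +1.34 − (0.0592/2)(-6.042) = +1.519 V.

+1.519 V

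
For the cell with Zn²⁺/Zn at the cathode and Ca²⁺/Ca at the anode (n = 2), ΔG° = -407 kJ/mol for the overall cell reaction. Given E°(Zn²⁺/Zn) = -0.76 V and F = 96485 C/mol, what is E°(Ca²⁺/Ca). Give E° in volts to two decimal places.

E°cell = −ΔG°/(nF) = −(-407×10³)/((2)(96485)) = +2.109 V.
Since Zn²⁺/Zn is the cathode and Ca²⁺/Ca the anode, E°cell = E°(Zn²⁺/Zn) − E°(Ca²⁺/Ca).
So E°(Ca²⁺/Ca) = E°(Zn²⁺/Zn) − E°cell = (-0.76) − (+2.109) = -2.87 V.

-2.87 V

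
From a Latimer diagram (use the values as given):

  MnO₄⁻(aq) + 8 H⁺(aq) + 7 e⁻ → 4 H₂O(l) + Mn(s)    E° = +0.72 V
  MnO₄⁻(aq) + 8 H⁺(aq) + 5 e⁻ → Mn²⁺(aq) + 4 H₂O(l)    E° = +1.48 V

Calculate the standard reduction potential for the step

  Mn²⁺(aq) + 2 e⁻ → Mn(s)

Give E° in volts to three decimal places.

Sequential free energies add, so n₃E°₃ = n₁E°₁ + n₂E°₂.
With n₃ = 7, and the known step contributing 5×(+1.48) V, the unknown satisfies 2·E° = 7×(+0.72) − 5×(+1.48) = -2.360.
E° = -2.360 / 2 = -1.180 V.

-1.180 V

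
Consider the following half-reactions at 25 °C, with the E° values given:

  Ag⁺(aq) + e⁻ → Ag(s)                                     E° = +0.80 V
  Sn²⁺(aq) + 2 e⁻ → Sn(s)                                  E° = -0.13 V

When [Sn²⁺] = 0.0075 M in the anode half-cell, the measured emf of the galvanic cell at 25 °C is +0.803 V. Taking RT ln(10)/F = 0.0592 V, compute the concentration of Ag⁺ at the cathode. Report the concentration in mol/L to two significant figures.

Ag⁺/Ag is the cathode, Sn²⁺/Sn the anode: E°cell = +0.93 V, n = 2.
Overall reaction: 2 Ag⁺(aq) + Sn(s) → 2 Ag(s) + Sn²⁺(aq); Q = [Sn²⁺]^1/[Ag⁺]^2.
From E = E° − (0.0592/n) log Q: log Q = (E° − E)·n/0.0592 = (+0.93 − (+0.803))·2/0.0592 = 4.2905.
So 2·log[Ag⁺] = 1·log(0.0075) − log Q = -2.1249 − (4.2905) = -6.4154; log[Ag⁺] = -6.4154 / 2 = -3.2077; [Ag⁺] = 10^(-3.2077) ≈ 0.00062 M.

0.00062 M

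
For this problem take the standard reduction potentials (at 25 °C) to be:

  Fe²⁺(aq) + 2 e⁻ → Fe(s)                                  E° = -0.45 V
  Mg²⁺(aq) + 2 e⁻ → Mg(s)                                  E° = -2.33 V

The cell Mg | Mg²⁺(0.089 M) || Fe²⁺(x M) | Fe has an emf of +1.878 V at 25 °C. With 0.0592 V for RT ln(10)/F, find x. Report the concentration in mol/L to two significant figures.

Fe²⁺/Fe is the cathode, Mg²⁺/Mg the anode: E°cell = +1.88 V, n = 2.
Overall reaction: Fe²⁺(aq) + Mg(s) → Fe(s) + Mg²⁺(aq); Q = [Mg²⁺]^1/[Fe²⁺]^1.
From E = E° − (0.0592/n) log Q: log Q = (E° − E)·n/0.0592 = (+1.88 − (+1.878))·2/0.0592 = 0.0676.
So 1·log[Fe²⁺] = 1·log(0.089) − log Q = -1.0506 − (0.0676) = -1.1182; [Fe²⁺] = 10^(-1.1182) ≈ 0.076 M.

0.076 M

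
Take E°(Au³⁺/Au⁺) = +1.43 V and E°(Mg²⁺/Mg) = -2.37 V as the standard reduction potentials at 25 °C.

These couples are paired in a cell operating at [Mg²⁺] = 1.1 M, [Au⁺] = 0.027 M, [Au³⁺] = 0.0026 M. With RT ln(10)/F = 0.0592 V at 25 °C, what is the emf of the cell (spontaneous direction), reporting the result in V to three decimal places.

Au³⁺/Au⁺ is the cathode (higher E°), Mg²⁺/Mg the anode: E°cell = +1.43 − (-2.37) = +3.80 V, n = 2.
Overall: Au³⁺(aq) + Mg(s) → Au⁺(aq) + Mg²⁺(aq)
Q = [Au⁺]·[Mg²⁺] / ([Au³⁺]); log Q = 1.058.
E = E° − (0.0592/n) log Q = +3.80 − (0.0592/2)(1.058) = +3.769 V.

+3.769 V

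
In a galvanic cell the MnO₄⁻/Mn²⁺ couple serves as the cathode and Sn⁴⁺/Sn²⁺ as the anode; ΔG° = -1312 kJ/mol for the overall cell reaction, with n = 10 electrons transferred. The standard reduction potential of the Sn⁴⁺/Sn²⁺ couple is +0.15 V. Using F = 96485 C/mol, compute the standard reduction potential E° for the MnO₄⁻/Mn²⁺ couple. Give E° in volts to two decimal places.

E°cell = −ΔG°/(nF) = −(-1312×10³)/((10)(96485)) = +1.360 V.
Since MnO₄⁻/Mn²⁺ is the cathode and Sn⁴⁺/Sn²⁺ the anode, E°cell = E°(MnO₄⁻/Mn²⁺) − E°(Sn⁴⁺/Sn²⁺).
So E°(MnO₄⁻/Mn²⁺) = E°cell + E°(Sn⁴⁺/Sn²⁺) = +1.360 + (+0.15) = +1.51 V.

+1.51 V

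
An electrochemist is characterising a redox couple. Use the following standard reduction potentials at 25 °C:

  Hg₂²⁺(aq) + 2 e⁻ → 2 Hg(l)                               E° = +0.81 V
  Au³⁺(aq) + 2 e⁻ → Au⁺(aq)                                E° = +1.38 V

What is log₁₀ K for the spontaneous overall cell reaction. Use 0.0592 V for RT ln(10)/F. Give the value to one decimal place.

Cathode: Au³⁺/Au⁺; anode: Hg₂²⁺/Hg. E°cell = +0.57 V, n = 2.
log K = nE°cell / 0.0592 = (2)(+0.57) / 0.0592 = 19.3.

19.3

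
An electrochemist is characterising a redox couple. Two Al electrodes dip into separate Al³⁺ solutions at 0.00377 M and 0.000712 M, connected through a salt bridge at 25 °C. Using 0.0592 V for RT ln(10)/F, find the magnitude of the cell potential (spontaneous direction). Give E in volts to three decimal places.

+0.014 V

For a concentration cell E°cell = 0. The 0.00377 M side is the cathode (reduction is favoured where [Al³⁺] is higher).
With n = 3, E = −(0.0592/3) log([Al³⁺]ₐₙ/[Al³⁺]꜀ₐₜ) = −(0.0592/3) log(0.000712/0.00377) = −(0.0592/3)(-0.724) = +0.014 V.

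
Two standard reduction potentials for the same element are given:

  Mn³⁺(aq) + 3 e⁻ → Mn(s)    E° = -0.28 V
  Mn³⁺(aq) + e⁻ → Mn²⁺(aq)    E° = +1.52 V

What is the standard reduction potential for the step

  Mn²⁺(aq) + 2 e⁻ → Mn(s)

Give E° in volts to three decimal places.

Sequential free energies add, so n₃E°₃ = n₁E°₁ + n₂E°₂.
With n₃ = 3, and the known step contributing 1×(+1.52) V, the unknown satisfies 2·E° = 3×(-0.28) − 1×(+1.52) = -2.360.
E° = -2.360 / 2 = -1.180 V.

-1.180 V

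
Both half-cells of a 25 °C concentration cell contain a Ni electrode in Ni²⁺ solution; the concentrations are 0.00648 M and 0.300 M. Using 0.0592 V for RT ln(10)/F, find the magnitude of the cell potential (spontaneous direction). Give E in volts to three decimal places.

For a concentration cell E°cell = 0. The 0.300 M side is the cathode (reduction is favoured where [Ni²⁺] is higher).
With n = 2, E = −(0.0592/2) log([Ni²⁺]ₐₙ/[Ni²⁺]꜀ₐₜ) = −(0.0592/2) log(0.00648/0.3) = −(0.0592/2)(-1.666) = +0.049 V.

+0.049 V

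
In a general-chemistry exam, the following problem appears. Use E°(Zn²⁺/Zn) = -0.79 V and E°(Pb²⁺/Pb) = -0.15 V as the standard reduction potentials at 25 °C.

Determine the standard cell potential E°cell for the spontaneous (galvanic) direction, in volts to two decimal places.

+0.64 V

The Pb²⁺/Pb couple has the higher reduction potential, so it is the cathode; Zn²⁺/Zn is oxidised at the anode.
E°cell = E°(cathode) − E°(anode) = (-0.15) − (-0.79) = +0.64 V.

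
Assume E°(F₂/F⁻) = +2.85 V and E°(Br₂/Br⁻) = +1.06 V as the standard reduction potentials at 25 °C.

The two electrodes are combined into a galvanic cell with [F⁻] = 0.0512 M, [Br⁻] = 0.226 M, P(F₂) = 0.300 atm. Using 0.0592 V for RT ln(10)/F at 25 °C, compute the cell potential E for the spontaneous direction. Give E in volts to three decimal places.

F₂/F⁻ is the cathode (higher E°), Br₂/Br⁻ the anode: E°cell = +2.85 − (+1.06) = +1.79 V, n = 2.
Overall: F₂(g) + 2 Br⁻(aq) → 2 F⁻(aq) + Br₂(l)
Q = [F⁻]^2 / (P(F₂)·[Br⁻]^2); log Q = -0.767.
E = E° − (0.0592/n) log Q = +1.79 − (0.0592/2)(-0.767) = +1.813 V.

+1.813 V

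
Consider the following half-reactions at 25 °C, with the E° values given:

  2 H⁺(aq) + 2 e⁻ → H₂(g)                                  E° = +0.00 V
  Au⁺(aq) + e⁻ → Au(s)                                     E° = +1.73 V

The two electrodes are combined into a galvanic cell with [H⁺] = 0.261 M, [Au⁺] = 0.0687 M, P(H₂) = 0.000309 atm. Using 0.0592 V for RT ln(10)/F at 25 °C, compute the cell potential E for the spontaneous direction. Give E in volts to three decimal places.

+1.592 V

Au⁺/Au is the cathode (higher E°), H⁺/H₂ the anode: E°cell = +1.73 − (+0.00) = +1.73 V, n = 2.
Overall: 2 Au⁺(aq) + H₂(g) → 2 Au(s) + 2 H⁺(aq)
Q = [H⁺]^2 / ([Au⁺]^2·P(H₂)); log Q = 4.669.
E = E° − (0.0592/n) log Q = +1.73 − (0.0592/2)(4.669) = +1.592 V.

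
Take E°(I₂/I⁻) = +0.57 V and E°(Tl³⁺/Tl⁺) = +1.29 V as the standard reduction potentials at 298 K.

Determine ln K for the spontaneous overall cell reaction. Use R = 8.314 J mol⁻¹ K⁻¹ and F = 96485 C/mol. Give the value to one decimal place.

56.1

Cathode: Tl³⁺/Tl⁺; anode: I₂/I⁻. E°cell = (+1.29) − (+0.57) = +0.72 V, with n = 2.
ΔG° = −nFE° = −RT ln K, so ln K = nFE°/(RT) = (2)(96485)(+0.72) / ((8.314)(298)) = 56.078.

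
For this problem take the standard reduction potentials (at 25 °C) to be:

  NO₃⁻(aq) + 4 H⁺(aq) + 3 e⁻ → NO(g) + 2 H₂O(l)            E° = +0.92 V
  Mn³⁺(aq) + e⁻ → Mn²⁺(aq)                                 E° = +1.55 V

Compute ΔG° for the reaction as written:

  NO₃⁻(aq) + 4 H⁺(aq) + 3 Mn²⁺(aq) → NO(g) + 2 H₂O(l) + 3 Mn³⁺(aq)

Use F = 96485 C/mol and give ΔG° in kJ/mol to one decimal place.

+182.4 kJ/mol

As written, NO₃⁻/NO is reduced (cathode) and Mn³⁺/Mn²⁺ is oxidised (anode), so E°cell = (+0.92) − (+1.55) = -0.63 V.
Balancing electrons gives n = 3.
ΔG° = −nFE° = −(3)(96485)(-0.63) = 182,357 J = +182.4 kJ/mol.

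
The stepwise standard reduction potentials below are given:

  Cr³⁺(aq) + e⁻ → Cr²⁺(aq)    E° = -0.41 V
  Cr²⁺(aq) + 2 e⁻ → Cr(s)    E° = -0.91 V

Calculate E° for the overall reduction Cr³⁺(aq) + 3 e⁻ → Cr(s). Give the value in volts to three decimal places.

-0.743 V

Adding the free-energy changes (−nFE°) of the two steps gives −n₃FE°₃ = −n₁FE°₁ − n₂FE°₂.
E°₃ = (1×-0.41 + 2×-0.91) / 3 = (-2.230) / 3 = -0.743 V.
E° values themselves are not directly additive — weighting by electron count is essential.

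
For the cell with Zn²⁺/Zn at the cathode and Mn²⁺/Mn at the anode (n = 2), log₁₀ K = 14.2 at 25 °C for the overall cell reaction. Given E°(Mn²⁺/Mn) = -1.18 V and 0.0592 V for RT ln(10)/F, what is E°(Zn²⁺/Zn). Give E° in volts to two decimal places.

E°cell = (0.0592/n)·log K = (0.0592/2)(14.2) = +0.420 V.
Since Zn²⁺/Zn is the cathode and Mn²⁺/Mn the anode, E°cell = E°(Zn²⁺/Zn) − E°(Mn²⁺/Mn).
So E°(Zn²⁺/Zn) = E°cell + E°(Mn²⁺/Mn) = +0.420 + (-1.18) = -0.76 V.

-0.76 V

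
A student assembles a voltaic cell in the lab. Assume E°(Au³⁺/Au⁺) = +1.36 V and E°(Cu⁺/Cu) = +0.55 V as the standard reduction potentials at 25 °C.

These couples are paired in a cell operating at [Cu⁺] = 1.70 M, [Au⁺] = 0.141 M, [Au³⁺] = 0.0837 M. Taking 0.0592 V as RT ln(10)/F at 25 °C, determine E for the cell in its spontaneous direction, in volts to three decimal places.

+0.790 V

Au³⁺/Au⁺ is the cathode (higher E°), Cu⁺/Cu the anode: E°cell = +1.36 − (+0.55) = +0.81 V, n = 2.
Overall: Au³⁺(aq) + 2 Cu(s) → Au⁺(aq) + 2 Cu⁺(aq)
Q = [Au⁺]·[Cu⁺]^2 / ([Au³⁺]); log Q = 0.687.
E = E° − (0.0592/n) log Q = +0.81 − (0.0592/2)(0.687) = +0.790 V.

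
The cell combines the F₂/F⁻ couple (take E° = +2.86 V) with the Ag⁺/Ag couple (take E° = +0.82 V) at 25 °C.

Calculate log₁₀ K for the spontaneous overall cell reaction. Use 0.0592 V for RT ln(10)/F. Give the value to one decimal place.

Cathode: F₂/F⁻; anode: Ag⁺/Ag. E°cell = +2.04 V, n = 2.
log K = nE°cell / 0.0592 = (2)(+2.04) / 0.0592 = 68.9.

68.9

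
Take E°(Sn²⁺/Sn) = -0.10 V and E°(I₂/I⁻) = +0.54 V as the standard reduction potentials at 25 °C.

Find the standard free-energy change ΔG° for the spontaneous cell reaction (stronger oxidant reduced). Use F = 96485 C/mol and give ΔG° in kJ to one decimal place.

-123.5 kJ

I₂/I⁻ (E° = +0.54 V) is the cathode; Sn²⁺/Sn (E° = -0.10 V) is the anode, so E°cell = +0.64 V.
Balancing electrons gives n = 2 (lcm of 2 and 2).
ΔG° = −nFE° = −(2)(96485)(+0.64) = -123,501 J = -123.5 kJ.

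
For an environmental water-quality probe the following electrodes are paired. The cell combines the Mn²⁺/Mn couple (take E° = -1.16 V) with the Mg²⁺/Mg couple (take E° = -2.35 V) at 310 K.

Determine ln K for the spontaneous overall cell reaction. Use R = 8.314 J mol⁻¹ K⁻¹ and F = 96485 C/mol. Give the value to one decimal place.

89.1

Cathode: Mn²⁺/Mn; anode: Mg²⁺/Mg. E°cell = (-1.16) − (-2.35) = +1.19 V, with n = 2.
ΔG° = −nFE° = −RT ln K, so ln K = nFE°/(RT) = (2)(96485)(+1.19) / ((8.314)(310)) = 89.097.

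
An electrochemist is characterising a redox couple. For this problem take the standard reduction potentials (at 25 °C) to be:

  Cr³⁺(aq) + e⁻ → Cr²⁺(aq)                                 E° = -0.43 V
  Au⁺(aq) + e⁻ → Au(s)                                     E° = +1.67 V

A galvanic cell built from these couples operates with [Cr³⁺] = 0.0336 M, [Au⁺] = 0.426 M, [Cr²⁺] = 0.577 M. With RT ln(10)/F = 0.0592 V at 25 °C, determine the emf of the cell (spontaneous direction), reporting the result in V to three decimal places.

Au⁺/Au is the cathode (higher E°), Cr³⁺/Cr²⁺ the anode: E°cell = +1.67 − (-0.43) = +2.10 V, n = 1.
Overall: Au⁺(aq) + Cr²⁺(aq) → Au(s) + Cr³⁺(aq)
Q = [Cr³⁺] / ([Au⁺]·[Cr²⁺]); log Q = -0.864.
E = E° − (0.0592/n) log Q = +2.10 − (0.0592/1)(-0.864) = +2.151 V.

+2.151 V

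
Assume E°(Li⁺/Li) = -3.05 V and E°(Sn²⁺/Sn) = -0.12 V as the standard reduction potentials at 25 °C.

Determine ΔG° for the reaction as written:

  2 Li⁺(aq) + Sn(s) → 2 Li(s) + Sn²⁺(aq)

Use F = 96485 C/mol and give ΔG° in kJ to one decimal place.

As written, Li⁺/Li is reduced (cathode) and Sn²⁺/Sn is oxidised (anode), so E°cell = (-3.05) − (-0.12) = -2.93 V.
Balancing electrons gives n = 2.
ΔG° = −nFE° = −(2)(96485)(-2.93) = 565,402 J = +565.4 kJ.

+565.4 kJ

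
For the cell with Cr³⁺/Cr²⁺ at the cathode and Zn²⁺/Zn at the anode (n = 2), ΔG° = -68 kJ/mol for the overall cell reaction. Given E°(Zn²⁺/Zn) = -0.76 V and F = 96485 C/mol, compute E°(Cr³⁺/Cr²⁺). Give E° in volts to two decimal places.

-0.41 V

E°cell = −ΔG°/(nF) = −(-68×10³)/((2)(96485)) = +0.352 V.
Since Cr³⁺/Cr²⁺ is the cathode and Zn²⁺/Zn the anode, E°cell = E°(Cr³⁺/Cr²⁺) − E°(Zn²⁺/Zn).
So E°(Cr³⁺/Cr²⁺) = E°cell + E°(Zn²⁺/Zn) = +0.352 + (-0.76) = -0.41 V.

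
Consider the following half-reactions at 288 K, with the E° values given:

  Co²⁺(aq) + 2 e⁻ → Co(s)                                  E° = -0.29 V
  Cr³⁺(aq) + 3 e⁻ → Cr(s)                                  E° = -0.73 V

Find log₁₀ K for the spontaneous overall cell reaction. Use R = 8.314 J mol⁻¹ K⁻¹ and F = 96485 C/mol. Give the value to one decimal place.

Cathode: Co²⁺/Co; anode: Cr³⁺/Cr. E°cell = (-0.29) − (-0.73) = +0.44 V, with n = 6.
ΔG° = −nFE° = −RT ln K, so ln K = nFE°/(RT) = (6)(96485)(+0.44) / ((8.314)(288)) = 106.380.
log₁₀ K = 106.380 / ln 10 = 46.2.

46.2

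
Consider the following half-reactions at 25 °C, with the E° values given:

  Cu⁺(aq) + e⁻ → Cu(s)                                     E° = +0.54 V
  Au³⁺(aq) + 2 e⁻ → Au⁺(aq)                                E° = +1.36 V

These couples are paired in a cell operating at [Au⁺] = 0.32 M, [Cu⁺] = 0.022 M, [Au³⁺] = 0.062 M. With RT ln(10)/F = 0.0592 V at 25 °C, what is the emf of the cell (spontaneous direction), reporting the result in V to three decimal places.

+0.897 V

Au³⁺/Au⁺ is the cathode (higher E°), Cu⁺/Cu the anode: E°cell = +1.36 − (+0.54) = +0.82 V, n = 2.
Overall: Au³⁺(aq) + 2 Cu(s) → Au⁺(aq) + 2 Cu⁺(aq)
Q = [Au⁺]·[Cu⁺]^2 / ([Au³⁺]); log Q = -2.602.
E = E° − (0.0592/n) log Q = +0.82 − (0.0592/2)(-2.602) = +0.897 V.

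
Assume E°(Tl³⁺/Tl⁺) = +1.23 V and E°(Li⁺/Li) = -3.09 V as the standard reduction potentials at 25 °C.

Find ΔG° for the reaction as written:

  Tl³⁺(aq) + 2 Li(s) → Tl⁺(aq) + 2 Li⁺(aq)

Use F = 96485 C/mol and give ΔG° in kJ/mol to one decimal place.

As written, Tl³⁺/Tl⁺ is reduced (cathode) and Li⁺/Li is oxidised (anode), so E°cell = (+1.23) − (-3.09) = +4.32 V.
Balancing electrons gives n = 2.
ΔG° = −nFE° = −(2)(96485)(+4.32) = -833,630 J = -833.6 kJ/mol.

-833.6 kJ/mol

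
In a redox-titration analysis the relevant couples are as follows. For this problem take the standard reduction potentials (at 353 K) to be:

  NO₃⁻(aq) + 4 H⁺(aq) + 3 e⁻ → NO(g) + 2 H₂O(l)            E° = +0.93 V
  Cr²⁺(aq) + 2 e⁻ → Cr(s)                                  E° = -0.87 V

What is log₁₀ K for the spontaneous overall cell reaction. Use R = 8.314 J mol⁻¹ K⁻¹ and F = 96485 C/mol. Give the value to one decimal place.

154.2

Cathode: NO₃⁻/NO; anode: Cr²⁺/Cr. E°cell = (+0.93) − (-0.87) = +1.80 V, with n = 6.
ΔG° = −nFE° = −RT ln K, so ln K = nFE°/(RT) = (6)(96485)(+1.80) / ((8.314)(353)) = 355.058.
log₁₀ K = 355.058 / ln 10 = 154.2.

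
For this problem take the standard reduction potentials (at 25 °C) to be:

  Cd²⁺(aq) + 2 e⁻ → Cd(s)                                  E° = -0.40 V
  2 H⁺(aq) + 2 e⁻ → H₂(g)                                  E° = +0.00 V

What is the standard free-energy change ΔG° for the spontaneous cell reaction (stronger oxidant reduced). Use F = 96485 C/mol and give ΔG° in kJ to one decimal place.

-77.2 kJ

H⁺/H₂ (E° = +0.00 V) is the cathode; Cd²⁺/Cd (E° = -0.40 V) is the anode, so E°cell = +0.40 V.
Balancing electrons gives n = 2 (lcm of 2 and 2).
ΔG° = −nFE° = −(2)(96485)(+0.40) = -77,188 J = -77.2 kJ.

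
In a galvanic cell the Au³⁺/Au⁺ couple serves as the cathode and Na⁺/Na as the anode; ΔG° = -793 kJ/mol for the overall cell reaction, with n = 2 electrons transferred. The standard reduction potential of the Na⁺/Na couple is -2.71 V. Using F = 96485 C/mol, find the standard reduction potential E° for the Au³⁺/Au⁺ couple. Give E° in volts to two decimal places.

E°cell = −ΔG°/(nF) = −(-793×10³)/((2)(96485)) = +4.109 V.
Since Au³⁺/Au⁺ is the cathode and Na⁺/Na the anode, E°cell = E°(Au³⁺/Au⁺) − E°(Na⁺/Na).
So E°(Au³⁺/Au⁺) = E°cell + E°(Na⁺/Na) = +4.109 + (-2.71) = +1.40 V.

+1.40 V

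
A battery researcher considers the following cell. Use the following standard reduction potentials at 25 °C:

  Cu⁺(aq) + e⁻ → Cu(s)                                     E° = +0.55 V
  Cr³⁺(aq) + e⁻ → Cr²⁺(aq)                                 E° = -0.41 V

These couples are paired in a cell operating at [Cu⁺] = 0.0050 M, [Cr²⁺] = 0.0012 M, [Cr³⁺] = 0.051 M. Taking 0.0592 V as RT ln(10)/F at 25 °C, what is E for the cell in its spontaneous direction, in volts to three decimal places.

+0.727 V

Cu⁺/Cu is the cathode (higher E°), Cr³⁺/Cr²⁺ the anode: E°cell = +0.55 − (-0.41) = +0.96 V, n = 1.
Overall: Cu⁺(aq) + Cr²⁺(aq) → Cu(s) + Cr³⁺(aq)
Q = [Cr³⁺] / ([Cu⁺]·[Cr²⁺]); log Q = 3.929.
E = E° − (0.0592/n) log Q = +0.96 − (0.0592/1)(3.929) = +0.727 V.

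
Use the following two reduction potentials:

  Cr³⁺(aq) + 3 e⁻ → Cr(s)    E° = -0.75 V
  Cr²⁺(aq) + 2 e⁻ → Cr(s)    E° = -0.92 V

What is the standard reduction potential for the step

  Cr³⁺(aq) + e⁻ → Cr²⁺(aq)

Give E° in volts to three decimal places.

Sequential free energies add, so n₃E°₃ = n₁E°₁ + n₂E°₂.
With n₃ = 3, and the known step contributing 2×(-0.92) V, the unknown satisfies 1·E° = 3×(-0.75) − 2×(-0.92) = -0.410.
E° = -0.410 / 1 = -0.410 V.

-0.410 V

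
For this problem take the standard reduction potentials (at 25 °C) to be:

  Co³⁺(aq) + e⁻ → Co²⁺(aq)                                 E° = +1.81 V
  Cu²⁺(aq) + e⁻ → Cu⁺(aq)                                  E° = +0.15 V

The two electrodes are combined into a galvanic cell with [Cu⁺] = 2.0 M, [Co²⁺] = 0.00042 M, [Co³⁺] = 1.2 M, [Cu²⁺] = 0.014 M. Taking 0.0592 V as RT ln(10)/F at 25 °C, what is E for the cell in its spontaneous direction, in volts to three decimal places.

Co³⁺/Co²⁺ is the cathode (higher E°), Cu²⁺/Cu⁺ the anode: E°cell = +1.81 − (+0.15) = +1.66 V, n = 1.
Overall: Co³⁺(aq) + Cu⁺(aq) → Co²⁺(aq) + Cu²⁺(aq)
Q = [Co²⁺]·[Cu²⁺] / ([Co³⁺]·[Cu⁺]); log Q = -5.611.
E = E° − (0.0592/n) log Q = +1.66 − (0.0592/1)(-5.611) = +1.992 V.

+1.992 V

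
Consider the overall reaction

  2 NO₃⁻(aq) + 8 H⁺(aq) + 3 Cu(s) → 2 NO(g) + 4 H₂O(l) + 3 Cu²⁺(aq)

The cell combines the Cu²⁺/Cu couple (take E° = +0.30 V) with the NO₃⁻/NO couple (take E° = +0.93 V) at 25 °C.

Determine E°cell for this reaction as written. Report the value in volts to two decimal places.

The NO₃⁻/NO couple has the higher reduction potential, so it is the cathode; Cu²⁺/Cu is oxidised at the anode.
E°cell = E°(cathode) − E°(anode) = (+0.93) − (+0.30) = +0.63 V.
Since E°cell > 0, the reaction is spontaneous under standard conditions.

+0.63 V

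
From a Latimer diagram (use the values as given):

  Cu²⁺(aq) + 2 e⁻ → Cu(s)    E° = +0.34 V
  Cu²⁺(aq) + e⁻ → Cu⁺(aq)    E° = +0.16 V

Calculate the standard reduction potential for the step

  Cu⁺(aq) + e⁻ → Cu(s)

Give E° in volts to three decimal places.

Sequential free energies add, so n₃E°₃ = n₁E°₁ + n₂E°₂.
With n₃ = 2, and the known step contributing 1×(+0.16) V, the unknown satisfies 1·E° = 2×(+0.34) − 1×(+0.16) = +0.520.
E° = +0.520 / 1 = +0.520 V.

+0.520 V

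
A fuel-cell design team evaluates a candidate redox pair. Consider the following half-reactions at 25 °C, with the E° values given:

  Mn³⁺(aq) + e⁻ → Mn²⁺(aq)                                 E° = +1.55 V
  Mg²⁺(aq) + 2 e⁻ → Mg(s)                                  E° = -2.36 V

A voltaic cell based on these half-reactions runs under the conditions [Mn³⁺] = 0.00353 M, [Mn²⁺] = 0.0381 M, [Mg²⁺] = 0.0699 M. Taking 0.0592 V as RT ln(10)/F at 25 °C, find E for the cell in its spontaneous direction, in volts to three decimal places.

Mn³⁺/Mn²⁺ is the cathode (higher E°), Mg²⁺/Mg the anode: E°cell = +1.55 − (-2.36) = +3.91 V, n = 2.
Overall: 2 Mn³⁺(aq) + Mg(s) → 2 Mn²⁺(aq) + Mg²⁺(aq)
Q = [Mn²⁺]^2·[Mg²⁺] / ([Mn³⁺]^2); log Q = 0.911.
E = E° − (0.0592/n) log Q = +3.91 − (0.0592/2)(0.911) = +3.883 V.

+3.883 V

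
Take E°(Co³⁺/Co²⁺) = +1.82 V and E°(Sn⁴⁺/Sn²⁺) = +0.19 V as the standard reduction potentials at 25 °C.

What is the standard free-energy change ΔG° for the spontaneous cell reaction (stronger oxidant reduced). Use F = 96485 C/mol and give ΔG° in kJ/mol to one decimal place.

Co³⁺/Co²⁺ (E° = +1.82 V) is the cathode; Sn⁴⁺/Sn²⁺ (E° = +0.19 V) is the anode, so E°cell = +1.63 V.
Balancing electrons gives n = 2 (lcm of 1 and 2).
ΔG° = −nFE° = −(2)(96485)(+1.63) = -314,541 J = -314.5 kJ/mol.

-314.5 kJ/mol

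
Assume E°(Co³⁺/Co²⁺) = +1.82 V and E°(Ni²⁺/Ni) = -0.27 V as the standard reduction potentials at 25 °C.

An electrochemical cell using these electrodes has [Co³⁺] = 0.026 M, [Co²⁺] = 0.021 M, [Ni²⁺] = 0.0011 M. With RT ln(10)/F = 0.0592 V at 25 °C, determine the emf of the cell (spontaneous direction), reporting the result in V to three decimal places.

Co³⁺/Co²⁺ is the cathode (higher E°), Ni²⁺/Ni the anode: E°cell = +1.82 − (-0.27) = +2.09 V, n = 2.
Overall: 2 Co³⁺(aq) + Ni(s) → 2 Co²⁺(aq) + Ni²⁺(aq)
Q = [Co²⁺]^2·[Ni²⁺] / ([Co³⁺]^2); log Q = -3.144.
E = E° − (0.0592/n) log Q = +2.09 − (0.0592/2)(-3.144) = +2.183 V.

+2.183 V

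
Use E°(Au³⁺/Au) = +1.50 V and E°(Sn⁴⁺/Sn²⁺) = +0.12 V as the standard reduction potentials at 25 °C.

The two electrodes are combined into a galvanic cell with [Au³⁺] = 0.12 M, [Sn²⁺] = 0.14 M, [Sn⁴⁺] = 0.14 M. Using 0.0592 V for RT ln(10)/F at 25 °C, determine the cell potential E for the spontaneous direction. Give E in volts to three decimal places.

+1.362 V

Au³⁺/Au is the cathode (higher E°), Sn⁴⁺/Sn²⁺ the anode: E°cell = +1.50 − (+0.12) = +1.38 V, n = 6.
Overall: 2 Au³⁺(aq) + 3 Sn²⁺(aq) → 2 Au(s) + 3 Sn⁴⁺(aq)
Q = [Sn⁴⁺]^3 / ([Au³⁺]^2·[Sn²⁺]^3); log Q = 1.842.
E = E° − (0.0592/n) log Q = +1.38 − (0.0592/6)(1.842) = +1.362 V.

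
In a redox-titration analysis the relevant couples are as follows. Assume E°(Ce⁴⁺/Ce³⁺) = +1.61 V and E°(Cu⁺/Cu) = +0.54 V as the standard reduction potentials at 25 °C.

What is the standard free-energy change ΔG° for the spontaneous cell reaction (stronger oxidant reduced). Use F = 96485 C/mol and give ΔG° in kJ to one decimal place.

Ce⁴⁺/Ce³⁺ (E° = +1.61 V) is the cathode; Cu⁺/Cu (E° = +0.54 V) is the anode, so E°cell = +1.07 V.
Balancing electrons gives n = 1 (lcm of 1 and 1).
ΔG° = −nFE° = −(1)(96485)(+1.07) = -103,239 J = -103.2 kJ.

-103.2 kJ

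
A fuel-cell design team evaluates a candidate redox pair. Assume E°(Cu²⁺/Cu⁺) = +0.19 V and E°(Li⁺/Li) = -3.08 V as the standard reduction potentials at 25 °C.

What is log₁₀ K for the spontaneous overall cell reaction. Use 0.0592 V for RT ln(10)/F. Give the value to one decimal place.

Cathode: Cu²⁺/Cu⁺; anode: Li⁺/Li. E°cell = +3.27 V, n = 1.
log K = nE°cell / 0.0592 = (1)(+3.27) / 0.0592 = 55.2.

55.2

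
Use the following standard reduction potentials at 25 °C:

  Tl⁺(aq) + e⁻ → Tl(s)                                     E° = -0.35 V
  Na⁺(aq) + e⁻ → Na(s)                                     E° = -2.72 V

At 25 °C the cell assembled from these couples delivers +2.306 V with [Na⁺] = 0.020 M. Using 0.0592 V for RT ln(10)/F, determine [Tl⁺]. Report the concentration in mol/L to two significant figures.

Tl⁺/Tl is the cathode, Na⁺/Na the anode: E°cell = +2.37 V, n = 1.
Overall reaction: Tl⁺(aq) + Na(s) → Tl(s) + Na⁺(aq); Q = [Na⁺]^1/[Tl⁺]^1.
From E = E° − (0.0592/n) log Q: log Q = (E° − E)·n/0.0592 = (+2.37 − (+2.306))·1/0.0592 = 1.0811.
So 1·log[Tl⁺] = 1·log(0.02) − log Q = -1.6990 − (1.0811) = -2.7801; [Tl⁺] = 10^(-2.7801) ≈ 0.0017 M.

0.0017 M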